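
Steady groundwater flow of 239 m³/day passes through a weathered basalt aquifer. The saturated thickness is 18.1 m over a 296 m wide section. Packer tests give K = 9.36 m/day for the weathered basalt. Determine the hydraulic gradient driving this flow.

Cross-sectional area A = 296 × 18.1 = 5358 m².
From Q = K·A·i, i = Q / (K·A) = 239 / (9.360 × 5358) = 0.004766.

0.00477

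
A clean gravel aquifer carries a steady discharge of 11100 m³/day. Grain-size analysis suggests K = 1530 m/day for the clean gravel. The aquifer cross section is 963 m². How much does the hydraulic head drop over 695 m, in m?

From Q = K·A·i, i = Q / (K·A) = 11100 / (1530 × 963.0) = 0.007534.
Head loss Δh = i · L = 0.007534 × 695 = 5.236 m.

5.24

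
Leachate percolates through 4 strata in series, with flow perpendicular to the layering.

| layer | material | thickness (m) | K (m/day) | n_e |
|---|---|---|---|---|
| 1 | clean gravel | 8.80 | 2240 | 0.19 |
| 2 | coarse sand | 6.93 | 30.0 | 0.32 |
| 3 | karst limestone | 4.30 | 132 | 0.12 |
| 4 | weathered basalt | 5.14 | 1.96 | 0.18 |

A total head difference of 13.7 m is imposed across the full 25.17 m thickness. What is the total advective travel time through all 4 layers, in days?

With flow normal to the layers, continuity requires the same specific discharge q through every layer.
Σ(b_i/K_i) = 8.80/2240 + 6.93/30.0 + 4.30/132 + 5.14/1.96 = 2.890 d.
q = Δh / Σ(b_i/K_i) = 13.7 / 2.890 = 4.741 m/day.
In each layer the seepage velocity is v_i = q/n_i, so the layer transit time is t_i = b_i·n_i / q:
  layer 1 (clean gravel): t_1 = 8.80 × 0.19 / 4.741 = 0.3527 d
  layer 2 (coarse sand): t_2 = 6.93 × 0.32 / 4.741 = 0.4678 d
  layer 3 (karst limestone): t_3 = 4.30 × 0.12 / 4.741 = 0.1088 d
  layer 4 (weathered basalt): t_4 = 5.14 × 0.18 / 4.741 = 0.1952 d
Total t = Σ t_i = 1.125 days.

1.12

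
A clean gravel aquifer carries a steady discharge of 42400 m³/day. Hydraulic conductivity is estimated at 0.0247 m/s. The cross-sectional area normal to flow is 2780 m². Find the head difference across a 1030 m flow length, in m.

7.36

Convert K: 0.0247 m/s × 86400 = 2134 m/day.
From Q = K·A·i, i = Q / (K·A) = 42400 / (2134 × 2780) = 0.007147.
Head loss Δh = i · L = 0.007147 × 1030 = 7.361 m.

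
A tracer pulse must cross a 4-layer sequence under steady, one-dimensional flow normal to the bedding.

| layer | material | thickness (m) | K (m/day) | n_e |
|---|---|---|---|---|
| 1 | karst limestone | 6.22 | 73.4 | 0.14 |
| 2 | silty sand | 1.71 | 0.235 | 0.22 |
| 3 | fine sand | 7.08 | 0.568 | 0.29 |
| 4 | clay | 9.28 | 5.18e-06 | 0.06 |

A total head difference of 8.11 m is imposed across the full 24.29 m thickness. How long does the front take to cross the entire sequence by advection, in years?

2330

With flow normal to the layers, continuity requires the same specific discharge q through every layer.
Σ(b_i/K_i) = 6.22/73.4 + 1.71/0.235 + 7.08/0.568 + 9.28/5.18e-06 = 1.792e+06 d.
q = Δh / Σ(b_i/K_i) = 8.11 / 1.792e+06 = 4.527e-06 m/day.
In each layer the seepage velocity is v_i = q/n_i, so the layer transit time is t_i = b_i·n_i / q:
  layer 1 (karst limestone): t_1 = 6.22 × 0.14 / 4.527e-06 = 1.924e+05 d
  layer 2 (silty sand): t_2 = 1.71 × 0.22 / 4.527e-06 = 83104 d
  layer 3 (fine sand): t_3 = 7.08 × 0.29 / 4.527e-06 = 4.536e+05 d
  layer 4 (clay): t_4 = 9.28 × 0.06 / 4.527e-06 = 1.230e+05 d
Total t = Σ t_i = 8.520e+05 days = 2333 years.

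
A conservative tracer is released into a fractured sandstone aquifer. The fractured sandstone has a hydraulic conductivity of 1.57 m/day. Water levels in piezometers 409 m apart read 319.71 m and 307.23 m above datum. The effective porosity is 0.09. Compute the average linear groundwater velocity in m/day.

Hydraulic gradient i = (319.71 − 307.23) / 409 = 12.48 / 409 = 0.03051.
Darcy flux q = K · i = 1.570 × 0.03051 = 0.04791 m/day.
Seepage velocity v = q / n_e = 0.04791 / 0.09 = 0.5323 m/day.

0.532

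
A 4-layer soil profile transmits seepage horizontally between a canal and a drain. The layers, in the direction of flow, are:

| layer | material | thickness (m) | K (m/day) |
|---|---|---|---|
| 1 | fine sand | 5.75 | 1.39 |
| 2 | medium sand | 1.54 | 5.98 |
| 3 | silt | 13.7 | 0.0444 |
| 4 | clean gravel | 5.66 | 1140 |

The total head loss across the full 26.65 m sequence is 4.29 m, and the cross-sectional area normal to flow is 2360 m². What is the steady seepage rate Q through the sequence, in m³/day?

32.4

Flow is perpendicular to layering, so the layers act in series and the equivalent K is the thickness-weighted harmonic mean.
Total thickness L = 5.75 + 1.54 + 13.7 + 5.66 = 26.65 m.
Σ(b_i/K_i) = 5.75/1.39 + 1.54/5.98 + 13.7/0.0444 + 5.66/1140 = 313.0 d.
K_eq = L / Σ(b_i/K_i) = 26.65 / 313.0 = 0.08516 m/day.
Q = K_eq · A · (Δh/L) = 0.08516 × 2360 × (4.29/26.65) = 32.35 m³/day.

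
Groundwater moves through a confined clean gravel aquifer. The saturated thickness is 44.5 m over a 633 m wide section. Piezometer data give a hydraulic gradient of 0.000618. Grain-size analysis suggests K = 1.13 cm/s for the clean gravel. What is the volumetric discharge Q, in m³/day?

17000

Convert K: 1.13 cm/s × 864 = 976.3 m/day.
Cross-sectional area A = 633 × 44.5 = 28168 m².
Hydraulic gradient i = 0.000618.
Darcy's law: Q = K · A · i = 976.3 × 28168 × 0.0006180 = 16996 m³/day.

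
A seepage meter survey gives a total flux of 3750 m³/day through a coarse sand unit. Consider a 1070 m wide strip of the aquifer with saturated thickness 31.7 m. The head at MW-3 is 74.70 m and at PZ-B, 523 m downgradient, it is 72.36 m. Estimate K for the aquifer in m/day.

24.7

Cross-sectional area A = 1070 × 31.7 = 33919 m².
Hydraulic gradient i = (74.70 − 72.36) / 523 = 2.34 / 523 = 0.004474.
From Q = K·A·i, K = Q / (A·i) = 3750 / (33919 × 0.004474) = 24.71 m/day.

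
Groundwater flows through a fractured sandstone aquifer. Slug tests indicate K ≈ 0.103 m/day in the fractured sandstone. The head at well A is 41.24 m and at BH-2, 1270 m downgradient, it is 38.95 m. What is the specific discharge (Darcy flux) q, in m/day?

Hydraulic gradient i = (41.24 − 38.95) / 1270 = 2.29 / 1270 = 0.001803.
Specific discharge q = K · i = 0.1030 × 0.001803 = 0.0001857 m/day.

0.000186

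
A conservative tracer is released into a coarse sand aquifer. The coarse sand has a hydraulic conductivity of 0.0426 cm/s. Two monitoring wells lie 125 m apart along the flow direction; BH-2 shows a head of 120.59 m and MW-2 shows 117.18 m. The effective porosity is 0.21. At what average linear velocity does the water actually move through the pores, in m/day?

4.78

Convert K: 0.0426 cm/s × 864 = 36.81 m/day.
Hydraulic gradient i = (120.59 − 117.18) / 125 = 3.41 / 125 = 0.02728.
Darcy flux q = K · i = 36.81 × 0.02728 = 1.004 m/day.
Seepage velocity v = q / n_e = 1.004 / 0.21 = 4.781 m/day.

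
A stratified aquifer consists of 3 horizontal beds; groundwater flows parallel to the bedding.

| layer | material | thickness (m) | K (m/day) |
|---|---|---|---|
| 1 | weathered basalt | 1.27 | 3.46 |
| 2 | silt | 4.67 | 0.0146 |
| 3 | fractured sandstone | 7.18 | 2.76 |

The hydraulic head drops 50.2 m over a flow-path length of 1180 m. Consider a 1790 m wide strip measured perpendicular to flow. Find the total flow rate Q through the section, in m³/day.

1850

Flow is parallel to layering, so each bed carries its own Darcy discharge and the transmissivities add.
Σ(K_i·b_i) = 3.46×1.27 + 0.0146×4.67 + 2.76×7.18 = 24.28 m²/day.
Hydraulic gradient i = Δh / L = 50.2 / 1180 = 0.04254.
Q = Σ(K_i·b_i) · W · i = 24.28 × 1790 × 0.04254 = 1849 m³/day.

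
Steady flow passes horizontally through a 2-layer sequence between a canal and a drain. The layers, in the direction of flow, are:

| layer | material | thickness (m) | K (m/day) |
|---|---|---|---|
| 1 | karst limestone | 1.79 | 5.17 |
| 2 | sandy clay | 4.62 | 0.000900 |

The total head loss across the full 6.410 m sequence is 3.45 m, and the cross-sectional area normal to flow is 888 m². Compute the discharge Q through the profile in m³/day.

Flow is perpendicular to layering, so the layers act in series and the equivalent K is the thickness-weighted harmonic mean.
Total thickness L = 1.79 + 4.62 = 6.410 m.
Σ(b_i/K_i) = 1.79/5.17 + 4.62/0.000900 = 5134 d.
K_eq = L / Σ(b_i/K_i) = 6.410 / 5134 = 0.001249 m/day.
Q = K_eq · A · (Δh/L) = 0.001249 × 888 × (3.45/6.410) = 0.5968 m³/day.

0.597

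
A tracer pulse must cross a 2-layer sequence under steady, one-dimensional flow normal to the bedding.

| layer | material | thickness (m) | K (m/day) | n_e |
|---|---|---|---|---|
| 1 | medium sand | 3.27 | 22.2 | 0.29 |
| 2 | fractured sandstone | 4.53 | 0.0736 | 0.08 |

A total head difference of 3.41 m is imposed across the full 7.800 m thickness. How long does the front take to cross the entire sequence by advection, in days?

23.7

With flow normal to the layers, continuity requires the same specific discharge q through every layer.
Σ(b_i/K_i) = 3.27/22.2 + 4.53/0.0736 = 61.70 d.
q = Δh / Σ(b_i/K_i) = 3.41 / 61.70 = 0.05527 m/day.
In each layer the seepage velocity is v_i = q/n_i, so the layer transit time is t_i = b_i·n_i / q:
  layer 1 (medium sand): t_1 = 3.27 × 0.29 / 0.05527 = 17.16 d
  layer 2 (fractured sandstone): t_2 = 4.53 × 0.08 / 0.05527 = 6.557 d
Total t = Σ t_i = 23.71 days.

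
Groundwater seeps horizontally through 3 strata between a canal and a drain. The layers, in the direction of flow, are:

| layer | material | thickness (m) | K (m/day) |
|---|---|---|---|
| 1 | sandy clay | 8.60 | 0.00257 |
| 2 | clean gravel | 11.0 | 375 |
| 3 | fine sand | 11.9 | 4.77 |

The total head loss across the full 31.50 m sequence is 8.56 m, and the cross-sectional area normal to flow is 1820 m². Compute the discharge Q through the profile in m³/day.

4.65

Flow is perpendicular to layering, so the layers act in series and the equivalent K is the thickness-weighted harmonic mean.
Total thickness L = 8.60 + 11.0 + 11.9 = 31.50 m.
Σ(b_i/K_i) = 8.60/0.00257 + 11.0/375 + 11.9/4.77 = 3349 d.
K_eq = L / Σ(b_i/K_i) = 31.50 / 3349 = 0.009406 m/day.
Q = K_eq · A · (Δh/L) = 0.009406 × 1820 × (8.56/31.50) = 4.652 m³/day.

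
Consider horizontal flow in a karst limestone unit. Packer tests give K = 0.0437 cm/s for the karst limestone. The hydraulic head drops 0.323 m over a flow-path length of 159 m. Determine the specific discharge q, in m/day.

0.0767

Convert K: 0.0437 cm/s × 864 = 37.76 m/day.
Hydraulic gradient i = Δh / L = 0.323 / 159 = 0.002031.
Specific discharge q = K · i = 37.76 × 0.002031 = 0.07670 m/day.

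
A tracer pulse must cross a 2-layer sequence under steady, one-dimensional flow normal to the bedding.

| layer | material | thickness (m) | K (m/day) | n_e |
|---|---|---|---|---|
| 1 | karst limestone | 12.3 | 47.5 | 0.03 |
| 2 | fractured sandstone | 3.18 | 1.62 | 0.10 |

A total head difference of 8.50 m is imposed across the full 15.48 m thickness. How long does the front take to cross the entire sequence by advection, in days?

0.180

With flow normal to the layers, continuity requires the same specific discharge q through every layer.
Σ(b_i/K_i) = 12.3/47.5 + 3.18/1.62 = 2.222 d.
q = Δh / Σ(b_i/K_i) = 8.50 / 2.222 = 3.826 m/day.
In each layer the seepage velocity is v_i = q/n_i, so the layer transit time is t_i = b_i·n_i / q:
  layer 1 (karst limestone): t_1 = 12.3 × 0.03 / 3.826 = 0.09646 d
  layer 2 (fractured sandstone): t_2 = 3.18 × 0.10 / 3.826 = 0.08313 d
Total t = Σ t_i = 0.1796 days.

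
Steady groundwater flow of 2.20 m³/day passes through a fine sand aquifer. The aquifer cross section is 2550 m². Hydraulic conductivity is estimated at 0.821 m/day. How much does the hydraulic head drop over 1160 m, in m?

From Q = K·A·i, i = Q / (K·A) = 2.20 / (0.8210 × 2550) = 0.001051.
Head loss Δh = i · L = 0.001051 × 1160 = 1.219 m.

1.22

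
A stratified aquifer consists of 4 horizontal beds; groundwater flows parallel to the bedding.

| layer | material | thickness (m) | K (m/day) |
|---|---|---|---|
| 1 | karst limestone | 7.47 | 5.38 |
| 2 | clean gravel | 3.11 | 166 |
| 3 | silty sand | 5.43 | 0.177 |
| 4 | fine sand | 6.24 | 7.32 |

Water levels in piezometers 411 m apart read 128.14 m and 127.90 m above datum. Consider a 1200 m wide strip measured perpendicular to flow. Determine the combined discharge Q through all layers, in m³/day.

423

Flow is parallel to layering, so each bed carries its own Darcy discharge and the transmissivities add.
Σ(K_i·b_i) = 5.38×7.47 + 166×3.11 + 0.177×5.43 + 7.32×6.24 = 603.1 m²/day.
Hydraulic gradient i = (128.14 − 127.90) / 411 = 0.24 / 411 = 0.0005839.
Q = Σ(K_i·b_i) · W · i = 603.1 × 1200 × 0.0005839 = 422.6 m³/day.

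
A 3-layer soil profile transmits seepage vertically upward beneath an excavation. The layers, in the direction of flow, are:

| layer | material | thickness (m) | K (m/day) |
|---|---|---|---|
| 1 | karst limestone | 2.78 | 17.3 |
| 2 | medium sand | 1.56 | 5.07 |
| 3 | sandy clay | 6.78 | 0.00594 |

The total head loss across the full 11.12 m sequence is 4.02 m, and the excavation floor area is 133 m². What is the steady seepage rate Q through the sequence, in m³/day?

Flow is perpendicular to layering, so the layers act in series and the equivalent K is the thickness-weighted harmonic mean.
Total thickness L = 2.78 + 1.56 + 6.78 = 11.12 m.
Σ(b_i/K_i) = 2.78/17.3 + 1.56/5.07 + 6.78/0.00594 = 1142 d.
K_eq = L / Σ(b_i/K_i) = 11.12 / 1142 = 0.009738 m/day.
Q = K_eq · A · (Δh/L) = 0.009738 × 133 × (4.02/11.12) = 0.4682 m³/day.

0.468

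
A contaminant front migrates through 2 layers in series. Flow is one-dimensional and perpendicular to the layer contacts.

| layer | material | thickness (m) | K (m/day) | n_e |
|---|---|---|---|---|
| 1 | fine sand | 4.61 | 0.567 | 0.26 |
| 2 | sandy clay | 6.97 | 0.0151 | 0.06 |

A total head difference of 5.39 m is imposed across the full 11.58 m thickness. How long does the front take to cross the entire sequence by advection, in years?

0.386

With flow normal to the layers, continuity requires the same specific discharge q through every layer.
Σ(b_i/K_i) = 4.61/0.567 + 6.97/0.0151 = 469.7 d.
q = Δh / Σ(b_i/K_i) = 5.39 / 469.7 = 0.01147 m/day.
In each layer the seepage velocity is v_i = q/n_i, so the layer transit time is t_i = b_i·n_i / q:
  layer 1 (fine sand): t_1 = 4.61 × 0.26 / 0.01147 = 104.5 d
  layer 2 (sandy clay): t_2 = 6.97 × 0.06 / 0.01147 = 36.44 d
Total t = Σ t_i = 140.9 days = 0.3858 years.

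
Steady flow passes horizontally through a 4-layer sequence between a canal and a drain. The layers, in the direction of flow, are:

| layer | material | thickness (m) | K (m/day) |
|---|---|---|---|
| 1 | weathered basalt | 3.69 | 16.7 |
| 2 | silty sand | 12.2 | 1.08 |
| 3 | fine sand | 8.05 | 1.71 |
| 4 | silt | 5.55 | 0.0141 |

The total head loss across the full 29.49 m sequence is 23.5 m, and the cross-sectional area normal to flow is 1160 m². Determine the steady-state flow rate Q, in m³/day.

66.5

Flow is perpendicular to layering, so the layers act in series and the equivalent K is the thickness-weighted harmonic mean.
Total thickness L = 3.69 + 12.2 + 8.05 + 5.55 = 29.49 m.
Σ(b_i/K_i) = 3.69/16.7 + 12.2/1.08 + 8.05/1.71 + 5.55/0.0141 = 409.8 d.
K_eq = L / Σ(b_i/K_i) = 29.49 / 409.8 = 0.07195 m/day.
Q = K_eq · A · (Δh/L) = 0.07195 × 1160 × (23.5/29.49) = 66.51 m³/day.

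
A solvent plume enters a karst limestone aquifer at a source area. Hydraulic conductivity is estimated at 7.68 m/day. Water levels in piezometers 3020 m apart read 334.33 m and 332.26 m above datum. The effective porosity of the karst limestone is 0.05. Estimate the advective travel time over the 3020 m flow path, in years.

Hydraulic gradient i = (334.33 − 332.26) / 3020 = 2.07 / 3020 = 0.0006854.
Darcy flux q = K · i = 7.680 × 0.0006854 = 0.005264 m/day.
Seepage velocity v = q / n_e = 0.005264 / 0.05 = 0.1053 m/day.
Travel time t = L / v = 3020 / 0.1053 = 28685 days = 78.53 years.

78.5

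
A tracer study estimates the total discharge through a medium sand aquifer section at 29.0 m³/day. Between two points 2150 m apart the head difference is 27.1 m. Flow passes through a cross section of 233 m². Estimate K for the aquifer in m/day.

9.87

Hydraulic gradient i = Δh / L = 27.1 / 2150 = 0.01260.
From Q = K·A·i, K = Q / (A·i) = 29.0 / (233.0 × 0.01260) = 9.874 m/day.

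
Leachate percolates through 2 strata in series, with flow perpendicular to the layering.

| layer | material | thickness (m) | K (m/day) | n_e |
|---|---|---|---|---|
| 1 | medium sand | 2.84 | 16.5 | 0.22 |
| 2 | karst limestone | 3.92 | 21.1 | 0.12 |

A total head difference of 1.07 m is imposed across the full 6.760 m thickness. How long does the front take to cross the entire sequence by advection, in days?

0.366

With flow normal to the layers, continuity requires the same specific discharge q through every layer.
Σ(b_i/K_i) = 2.84/16.5 + 3.92/21.1 = 0.3579 d.
q = Δh / Σ(b_i/K_i) = 1.07 / 0.3579 = 2.990 m/day.
In each layer the seepage velocity is v_i = q/n_i, so the layer transit time is t_i = b_i·n_i / q:
  layer 1 (medium sand): t_1 = 2.84 × 0.22 / 2.990 = 0.2090 d
  layer 2 (karst limestone): t_2 = 3.92 × 0.12 / 2.990 = 0.1573 d
Total t = Σ t_i = 0.3663 days.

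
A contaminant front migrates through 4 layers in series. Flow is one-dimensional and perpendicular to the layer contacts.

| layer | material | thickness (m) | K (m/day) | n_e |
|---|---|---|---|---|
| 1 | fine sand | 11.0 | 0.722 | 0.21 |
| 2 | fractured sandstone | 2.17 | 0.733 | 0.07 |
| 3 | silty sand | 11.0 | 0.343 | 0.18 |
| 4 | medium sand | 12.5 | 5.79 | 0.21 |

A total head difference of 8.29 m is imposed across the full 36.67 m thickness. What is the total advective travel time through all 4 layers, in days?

44.7

With flow normal to the layers, continuity requires the same specific discharge q through every layer.
Σ(b_i/K_i) = 11.0/0.722 + 2.17/0.733 + 11.0/0.343 + 12.5/5.79 = 52.42 d.
q = Δh / Σ(b_i/K_i) = 8.29 / 52.42 = 0.1581 m/day.
In each layer the seepage velocity is v_i = q/n_i, so the layer transit time is t_i = b_i·n_i / q:
  layer 1 (fine sand): t_1 = 11.0 × 0.21 / 0.1581 = 14.61 d
  layer 2 (fractured sandstone): t_2 = 2.17 × 0.07 / 0.1581 = 0.9606 d
  layer 3 (silty sand): t_3 = 11.0 × 0.18 / 0.1581 = 12.52 d
  layer 4 (medium sand): t_4 = 12.5 × 0.21 / 0.1581 = 16.60 d
Total t = Σ t_i = 44.69 days.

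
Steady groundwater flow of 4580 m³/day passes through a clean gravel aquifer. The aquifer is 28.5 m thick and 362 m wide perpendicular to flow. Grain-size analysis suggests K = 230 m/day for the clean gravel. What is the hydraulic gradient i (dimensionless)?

0.00193

Cross-sectional area A = 362 × 28.5 = 10317 m².
From Q = K·A·i, i = Q / (K·A) = 4580 / (230.0 × 10317) = 0.001930.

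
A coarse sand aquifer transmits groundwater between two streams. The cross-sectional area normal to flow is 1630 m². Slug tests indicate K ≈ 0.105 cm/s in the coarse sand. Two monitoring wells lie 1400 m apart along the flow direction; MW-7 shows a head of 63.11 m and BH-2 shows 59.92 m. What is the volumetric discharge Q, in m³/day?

Convert K: 0.105 cm/s × 864 = 90.72 m/day.
Hydraulic gradient i = (63.11 − 59.92) / 1400 = 3.19 / 1400 = 0.002279.
Darcy's law: Q = K · A · i = 90.72 × 1630 × 0.002279 = 336.9 m³/day.

337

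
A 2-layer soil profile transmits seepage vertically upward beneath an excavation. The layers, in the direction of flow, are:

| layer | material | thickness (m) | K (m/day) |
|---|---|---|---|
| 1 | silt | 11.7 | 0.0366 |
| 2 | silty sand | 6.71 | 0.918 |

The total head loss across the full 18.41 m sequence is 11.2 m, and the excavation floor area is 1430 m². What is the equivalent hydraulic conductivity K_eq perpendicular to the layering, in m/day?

Flow is perpendicular to layering, so the layers act in series and the equivalent K is the thickness-weighted harmonic mean.
Total thickness L = 11.7 + 6.71 = 18.41 m.
Σ(b_i/K_i) = 11.7/0.0366 + 6.71/0.918 = 327.0 d.
K_eq = L / Σ(b_i/K_i) = 18.41 / 327.0 = 0.05630 m/day.

0.0563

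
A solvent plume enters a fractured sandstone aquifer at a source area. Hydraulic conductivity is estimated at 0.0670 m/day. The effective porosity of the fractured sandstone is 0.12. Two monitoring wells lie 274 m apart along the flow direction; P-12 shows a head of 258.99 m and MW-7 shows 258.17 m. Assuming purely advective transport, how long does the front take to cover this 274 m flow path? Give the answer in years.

449

Hydraulic gradient i = (258.99 − 258.17) / 274 = 0.82 / 274 = 0.002993.
Darcy flux q = K · i = 0.06700 × 0.002993 = 0.0002005 m/day.
Seepage velocity v = q / n_e = 0.0002005 / 0.12 = 0.001671 m/day.
Travel time t = L / v = 274 / 0.001671 = 1.640e+05 days = 449.0 years.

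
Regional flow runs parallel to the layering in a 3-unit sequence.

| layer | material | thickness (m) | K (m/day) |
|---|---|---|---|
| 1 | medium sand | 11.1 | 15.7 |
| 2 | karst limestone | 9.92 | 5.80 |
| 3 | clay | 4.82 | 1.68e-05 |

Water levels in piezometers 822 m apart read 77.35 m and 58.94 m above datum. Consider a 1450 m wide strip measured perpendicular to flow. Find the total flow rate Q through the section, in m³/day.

7530

Flow is parallel to layering, so each bed carries its own Darcy discharge and the transmissivities add.
Σ(K_i·b_i) = 15.7×11.1 + 5.80×9.92 + 1.68e-05×4.82 = 231.8 m²/day.
Hydraulic gradient i = (77.35 − 58.94) / 822 = 18.41 / 822 = 0.02240.
Q = Σ(K_i·b_i) · W · i = 231.8 × 1450 × 0.02240 = 7528 m³/day.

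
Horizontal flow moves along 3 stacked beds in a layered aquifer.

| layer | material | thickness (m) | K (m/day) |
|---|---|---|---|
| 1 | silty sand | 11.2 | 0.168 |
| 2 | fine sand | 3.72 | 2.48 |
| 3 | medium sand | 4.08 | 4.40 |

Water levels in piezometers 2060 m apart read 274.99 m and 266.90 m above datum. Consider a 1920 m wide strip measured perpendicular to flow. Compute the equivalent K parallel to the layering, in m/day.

1.53

Flow is parallel to layering, so each bed carries its own Darcy discharge and the transmissivities add.
Σ(K_i·b_i) = 0.168×11.2 + 2.48×3.72 + 4.40×4.08 = 29.06 m²/day.
Total thickness b = 19.00 m, so K_eq = Σ(K_i·b_i)/b = 1.529 m/day.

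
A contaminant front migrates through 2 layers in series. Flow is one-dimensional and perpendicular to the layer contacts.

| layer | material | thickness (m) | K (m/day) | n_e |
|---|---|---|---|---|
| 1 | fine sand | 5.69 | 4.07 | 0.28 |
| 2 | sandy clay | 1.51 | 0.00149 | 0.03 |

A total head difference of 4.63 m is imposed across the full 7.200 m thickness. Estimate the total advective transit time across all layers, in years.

With flow normal to the layers, continuity requires the same specific discharge q through every layer.
Σ(b_i/K_i) = 5.69/4.07 + 1.51/0.00149 = 1015 d.
q = Δh / Σ(b_i/K_i) = 4.63 / 1015 = 0.004562 m/day.
In each layer the seepage velocity is v_i = q/n_i, so the layer transit time is t_i = b_i·n_i / q:
  layer 1 (fine sand): t_1 = 5.69 × 0.28 / 0.004562 = 349.2 d
  layer 2 (sandy clay): t_2 = 1.51 × 0.03 / 0.004562 = 9.929 d
Total t = Σ t_i = 359.1 days = 0.9833 years.

0.983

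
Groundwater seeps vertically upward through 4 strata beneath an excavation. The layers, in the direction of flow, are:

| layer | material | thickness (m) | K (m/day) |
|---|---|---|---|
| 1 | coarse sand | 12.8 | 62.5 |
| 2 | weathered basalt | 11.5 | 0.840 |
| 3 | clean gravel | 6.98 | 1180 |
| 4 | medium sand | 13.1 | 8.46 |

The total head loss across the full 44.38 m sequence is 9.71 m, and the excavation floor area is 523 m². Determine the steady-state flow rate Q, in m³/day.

329

Flow is perpendicular to layering, so the layers act in series and the equivalent K is the thickness-weighted harmonic mean.
Total thickness L = 12.8 + 11.5 + 6.98 + 13.1 = 44.38 m.
Σ(b_i/K_i) = 12.8/62.5 + 11.5/0.840 + 6.98/1180 + 13.1/8.46 = 15.45 d.
K_eq = L / Σ(b_i/K_i) = 44.38 / 15.45 = 2.873 m/day.
Q = K_eq · A · (Δh/L) = 2.873 × 523 × (9.71/44.38) = 328.7 m³/day.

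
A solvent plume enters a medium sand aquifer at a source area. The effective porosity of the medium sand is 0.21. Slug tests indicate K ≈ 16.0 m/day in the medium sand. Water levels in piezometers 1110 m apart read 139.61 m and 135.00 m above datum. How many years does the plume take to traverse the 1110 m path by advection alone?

9.60

Hydraulic gradient i = (139.61 − 135.00) / 1110 = 4.61 / 1110 = 0.004153.
Darcy flux q = K · i = 16.00 × 0.004153 = 0.06645 m/day.
Seepage velocity v = q / n_e = 0.06645 / 0.21 = 0.3164 m/day.
Travel time t = L / v = 1110 / 0.3164 = 3508 days = 9.604 years.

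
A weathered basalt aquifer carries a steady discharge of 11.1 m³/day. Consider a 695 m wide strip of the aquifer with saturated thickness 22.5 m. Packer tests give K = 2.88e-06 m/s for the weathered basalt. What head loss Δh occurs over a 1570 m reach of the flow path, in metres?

4.48

Convert K: 2.88e-06 m/s × 86400 = 0.2488 m/day.
Cross-sectional area A = 695 × 22.5 = 15638 m².
From Q = K·A·i, i = Q / (K·A) = 11.1 / (0.2488 × 15638) = 0.002853.
Head loss Δh = i · L = 0.002853 × 1570 = 4.479 m.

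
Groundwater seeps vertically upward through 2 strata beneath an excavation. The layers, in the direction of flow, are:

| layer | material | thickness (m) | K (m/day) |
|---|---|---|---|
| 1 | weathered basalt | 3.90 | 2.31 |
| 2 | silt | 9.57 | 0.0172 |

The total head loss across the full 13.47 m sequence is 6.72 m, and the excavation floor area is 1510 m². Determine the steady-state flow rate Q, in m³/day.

Flow is perpendicular to layering, so the layers act in series and the equivalent K is the thickness-weighted harmonic mean.
Total thickness L = 3.90 + 9.57 = 13.47 m.
Σ(b_i/K_i) = 3.90/2.31 + 9.57/0.0172 = 558.1 d.
K_eq = L / Σ(b_i/K_i) = 13.47 / 558.1 = 0.02414 m/day.
Q = K_eq · A · (Δh/L) = 0.02414 × 1510 × (6.72/13.47) = 18.18 m³/day.

18.2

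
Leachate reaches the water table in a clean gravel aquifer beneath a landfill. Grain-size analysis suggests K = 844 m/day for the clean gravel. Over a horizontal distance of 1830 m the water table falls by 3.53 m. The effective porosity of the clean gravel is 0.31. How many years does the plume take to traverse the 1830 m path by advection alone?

0.954

Hydraulic gradient i = Δh / L = 3.53 / 1830 = 0.001929.
Darcy flux q = K · i = 844.0 × 0.001929 = 1.628 m/day.
Seepage velocity v = q / n_e = 1.628 / 0.31 = 5.252 m/day.
Travel time t = L / v = 1830 / 5.252 = 348.5 days = 0.9540 years.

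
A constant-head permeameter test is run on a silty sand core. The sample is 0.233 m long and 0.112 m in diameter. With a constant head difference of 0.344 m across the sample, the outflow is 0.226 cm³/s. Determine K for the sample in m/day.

1.34

Cross-sectional area A = π·(d/2)² = π × (0.112/2)² = 0.009852 m².
Convert discharge: 0.226 cm³/s = 2.260e-07 m³/s.
Darcy's law rearranged: K = Q·L / (A·Δh) = 2.260e-07 × 0.233 / (0.009852 × 0.344) = 1.554e-05 m/s = 1.342 m/day.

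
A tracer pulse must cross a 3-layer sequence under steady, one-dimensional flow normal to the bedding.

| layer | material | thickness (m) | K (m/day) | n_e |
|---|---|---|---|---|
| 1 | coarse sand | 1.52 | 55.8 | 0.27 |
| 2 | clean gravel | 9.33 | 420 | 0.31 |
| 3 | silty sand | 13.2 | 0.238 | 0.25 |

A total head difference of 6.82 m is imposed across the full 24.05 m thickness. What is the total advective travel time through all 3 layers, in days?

With flow normal to the layers, continuity requires the same specific discharge q through every layer.
Σ(b_i/K_i) = 1.52/55.8 + 9.33/420 + 13.2/0.238 = 55.51 d.
q = Δh / Σ(b_i/K_i) = 6.82 / 55.51 = 0.1229 m/day.
In each layer the seepage velocity is v_i = q/n_i, so the layer transit time is t_i = b_i·n_i / q:
  layer 1 (coarse sand): t_1 = 1.52 × 0.27 / 0.1229 = 3.340 d
  layer 2 (clean gravel): t_2 = 9.33 × 0.31 / 0.1229 = 23.54 d
  layer 3 (silty sand): t_3 = 13.2 × 0.25 / 0.1229 = 26.86 d
Total t = Σ t_i = 53.74 days.

53.7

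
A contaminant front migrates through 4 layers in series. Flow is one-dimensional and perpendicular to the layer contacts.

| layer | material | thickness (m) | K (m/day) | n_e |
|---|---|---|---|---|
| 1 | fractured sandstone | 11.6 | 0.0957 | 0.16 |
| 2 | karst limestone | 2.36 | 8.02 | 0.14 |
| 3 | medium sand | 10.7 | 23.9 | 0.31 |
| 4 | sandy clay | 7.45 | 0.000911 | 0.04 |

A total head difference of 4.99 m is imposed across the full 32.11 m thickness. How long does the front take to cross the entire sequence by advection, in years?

With flow normal to the layers, continuity requires the same specific discharge q through every layer.
Σ(b_i/K_i) = 11.6/0.0957 + 2.36/8.02 + 10.7/23.9 + 7.45/0.000911 = 8300 d.
q = Δh / Σ(b_i/K_i) = 4.99 / 8300 = 0.0006012 m/day.
In each layer the seepage velocity is v_i = q/n_i, so the layer transit time is t_i = b_i·n_i / q:
  layer 1 (fractured sandstone): t_1 = 11.6 × 0.16 / 0.0006012 = 3087 d
  layer 2 (karst limestone): t_2 = 2.36 × 0.14 / 0.0006012 = 549.5 d
  layer 3 (medium sand): t_3 = 10.7 × 0.31 / 0.0006012 = 5517 d
  layer 4 (sandy clay): t_4 = 7.45 × 0.04 / 0.0006012 = 495.7 d
Total t = Σ t_i = 9649 days = 26.42 years.

26.4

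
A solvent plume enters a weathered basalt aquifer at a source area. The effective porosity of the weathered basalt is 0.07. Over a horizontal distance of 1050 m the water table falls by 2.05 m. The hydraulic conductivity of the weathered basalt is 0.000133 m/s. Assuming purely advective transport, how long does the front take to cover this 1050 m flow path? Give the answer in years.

Convert K: 0.000133 m/s × 86400 = 11.49 m/day.
Hydraulic gradient i = Δh / L = 2.05 / 1050 = 0.001952.
Darcy flux q = K · i = 11.49 × 0.001952 = 0.02244 m/day.
Seepage velocity v = q / n_e = 0.02244 / 0.07 = 0.3205 m/day.
Travel time t = L / v = 1050 / 0.3205 = 3276 days = 8.969 years.

8.97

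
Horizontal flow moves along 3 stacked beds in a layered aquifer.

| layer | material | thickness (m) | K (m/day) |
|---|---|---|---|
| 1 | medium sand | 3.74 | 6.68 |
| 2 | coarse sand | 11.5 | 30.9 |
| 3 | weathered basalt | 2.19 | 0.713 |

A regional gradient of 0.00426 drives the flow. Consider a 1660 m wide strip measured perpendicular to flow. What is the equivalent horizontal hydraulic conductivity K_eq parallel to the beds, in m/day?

21.9

Flow is parallel to layering, so each bed carries its own Darcy discharge and the transmissivities add.
Σ(K_i·b_i) = 6.68×3.74 + 30.9×11.5 + 0.713×2.19 = 381.9 m²/day.
Total thickness b = 17.43 m, so K_eq = Σ(K_i·b_i)/b = 21.91 m/day.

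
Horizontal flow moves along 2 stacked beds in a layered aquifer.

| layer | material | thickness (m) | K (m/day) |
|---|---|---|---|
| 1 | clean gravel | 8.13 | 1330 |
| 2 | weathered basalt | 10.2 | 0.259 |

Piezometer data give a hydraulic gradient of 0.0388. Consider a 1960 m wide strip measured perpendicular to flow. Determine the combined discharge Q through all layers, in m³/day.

Flow is parallel to layering, so each bed carries its own Darcy discharge and the transmissivities add.
Σ(K_i·b_i) = 1330×8.13 + 0.259×10.2 = 10816 m²/day.
Hydraulic gradient i = 0.0388.
Q = Σ(K_i·b_i) · W · i = 10816 × 1960 × 0.03880 = 8.225e+05 m³/day.

823000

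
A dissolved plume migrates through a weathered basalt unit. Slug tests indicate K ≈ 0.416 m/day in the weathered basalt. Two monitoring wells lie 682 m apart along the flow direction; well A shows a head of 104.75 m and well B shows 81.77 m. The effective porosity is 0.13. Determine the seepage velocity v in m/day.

Hydraulic gradient i = (104.75 − 81.77) / 682 = 22.98 / 682 = 0.03370.
Darcy flux q = K · i = 0.4160 × 0.03370 = 0.01402 m/day.
Seepage velocity v = q / n_e = 0.01402 / 0.13 = 0.1078 m/day.

0.108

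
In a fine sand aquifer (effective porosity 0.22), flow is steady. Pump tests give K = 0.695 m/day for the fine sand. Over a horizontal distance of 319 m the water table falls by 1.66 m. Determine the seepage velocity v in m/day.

0.0164

Hydraulic gradient i = Δh / L = 1.66 / 319 = 0.005204.
Darcy flux q = K · i = 0.6950 × 0.005204 = 0.003617 m/day.
Seepage velocity v = q / n_e = 0.003617 / 0.22 = 0.01644 m/day.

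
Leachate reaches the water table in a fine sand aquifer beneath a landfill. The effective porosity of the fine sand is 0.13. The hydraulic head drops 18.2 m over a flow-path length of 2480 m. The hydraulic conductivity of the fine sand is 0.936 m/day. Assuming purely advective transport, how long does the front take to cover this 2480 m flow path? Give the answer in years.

129

Hydraulic gradient i = Δh / L = 18.2 / 2480 = 0.007339.
Darcy flux q = K · i = 0.9360 × 0.007339 = 0.006869 m/day.
Seepage velocity v = q / n_e = 0.006869 / 0.13 = 0.05284 m/day.
Travel time t = L / v = 2480 / 0.05284 = 46935 days = 128.5 years.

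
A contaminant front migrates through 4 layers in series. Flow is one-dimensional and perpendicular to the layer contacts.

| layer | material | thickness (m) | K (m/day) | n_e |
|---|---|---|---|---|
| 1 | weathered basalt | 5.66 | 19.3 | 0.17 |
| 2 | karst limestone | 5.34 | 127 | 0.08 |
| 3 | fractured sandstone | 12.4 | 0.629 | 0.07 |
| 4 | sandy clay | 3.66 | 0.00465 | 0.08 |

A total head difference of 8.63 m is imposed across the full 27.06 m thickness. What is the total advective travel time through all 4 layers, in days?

With flow normal to the layers, continuity requires the same specific discharge q through every layer.
Σ(b_i/K_i) = 5.66/19.3 + 5.34/127 + 12.4/0.629 + 3.66/0.00465 = 807.1 d.
q = Δh / Σ(b_i/K_i) = 8.63 / 807.1 = 0.01069 m/day.
In each layer the seepage velocity is v_i = q/n_i, so the layer transit time is t_i = b_i·n_i / q:
  layer 1 (weathered basalt): t_1 = 5.66 × 0.17 / 0.01069 = 89.99 d
  layer 2 (karst limestone): t_2 = 5.34 × 0.08 / 0.01069 = 39.96 d
  layer 3 (fractured sandstone): t_3 = 12.4 × 0.07 / 0.01069 = 81.18 d
  layer 4 (sandy clay): t_4 = 3.66 × 0.08 / 0.01069 = 27.38 d
Total t = Σ t_i = 238.5 days.

239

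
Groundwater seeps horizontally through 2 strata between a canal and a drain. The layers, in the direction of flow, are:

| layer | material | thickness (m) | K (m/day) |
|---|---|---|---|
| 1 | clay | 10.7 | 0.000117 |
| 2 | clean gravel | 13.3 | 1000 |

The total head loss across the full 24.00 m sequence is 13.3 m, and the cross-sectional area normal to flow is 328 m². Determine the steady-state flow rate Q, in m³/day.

0.0477

Flow is perpendicular to layering, so the layers act in series and the equivalent K is the thickness-weighted harmonic mean.
Total thickness L = 10.7 + 13.3 = 24.00 m.
Σ(b_i/K_i) = 10.7/0.000117 + 13.3/1000 = 91453 d.
K_eq = L / Σ(b_i/K_i) = 24.00 / 91453 = 0.0002624 m/day.
Q = K_eq · A · (Δh/L) = 0.0002624 × 328 × (13.3/24.00) = 0.04770 m³/day.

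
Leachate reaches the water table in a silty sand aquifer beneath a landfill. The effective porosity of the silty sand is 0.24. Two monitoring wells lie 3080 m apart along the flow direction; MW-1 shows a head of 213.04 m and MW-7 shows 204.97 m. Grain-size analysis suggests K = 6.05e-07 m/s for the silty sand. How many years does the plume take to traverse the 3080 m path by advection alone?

14800

Convert K: 6.05e-07 m/s × 86400 = 0.05227 m/day.
Hydraulic gradient i = (213.04 − 204.97) / 3080 = 8.07 / 3080 = 0.002620.
Darcy flux q = K · i = 0.05227 × 0.002620 = 0.0001370 m/day.
Seepage velocity v = q / n_e = 0.0001370 / 0.24 = 0.0005707 m/day.
Travel time t = L / v = 3080 / 0.0005707 = 5.397e+06 days = 14777 years.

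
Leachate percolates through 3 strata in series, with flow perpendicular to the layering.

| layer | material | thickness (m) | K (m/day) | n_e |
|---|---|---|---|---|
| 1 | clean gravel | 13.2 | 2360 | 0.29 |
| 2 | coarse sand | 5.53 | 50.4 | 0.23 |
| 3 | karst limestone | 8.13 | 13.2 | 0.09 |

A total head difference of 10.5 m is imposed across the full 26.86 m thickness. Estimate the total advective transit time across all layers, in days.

0.406

With flow normal to the layers, continuity requires the same specific discharge q through every layer.
Σ(b_i/K_i) = 13.2/2360 + 5.53/50.4 + 8.13/13.2 = 0.7312 d.
q = Δh / Σ(b_i/K_i) = 10.5 / 0.7312 = 14.36 m/day.
In each layer the seepage velocity is v_i = q/n_i, so the layer transit time is t_i = b_i·n_i / q:
  layer 1 (clean gravel): t_1 = 13.2 × 0.29 / 14.36 = 0.2666 d
  layer 2 (coarse sand): t_2 = 5.53 × 0.23 / 14.36 = 0.08858 d
  layer 3 (karst limestone): t_3 = 8.13 × 0.09 / 14.36 = 0.05096 d
Total t = Σ t_i = 0.4061 days.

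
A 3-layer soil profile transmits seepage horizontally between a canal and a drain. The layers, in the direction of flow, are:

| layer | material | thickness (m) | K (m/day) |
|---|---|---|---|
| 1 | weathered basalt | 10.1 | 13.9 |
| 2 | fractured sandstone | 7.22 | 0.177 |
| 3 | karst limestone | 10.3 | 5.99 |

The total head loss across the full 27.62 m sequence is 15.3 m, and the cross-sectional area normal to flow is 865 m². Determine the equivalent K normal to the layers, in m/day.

0.639

Flow is perpendicular to layering, so the layers act in series and the equivalent K is the thickness-weighted harmonic mean.
Total thickness L = 10.1 + 7.22 + 10.3 = 27.62 m.
Σ(b_i/K_i) = 10.1/13.9 + 7.22/0.177 + 10.3/5.99 = 43.24 d.
K_eq = L / Σ(b_i/K_i) = 27.62 / 43.24 = 0.6388 m/day.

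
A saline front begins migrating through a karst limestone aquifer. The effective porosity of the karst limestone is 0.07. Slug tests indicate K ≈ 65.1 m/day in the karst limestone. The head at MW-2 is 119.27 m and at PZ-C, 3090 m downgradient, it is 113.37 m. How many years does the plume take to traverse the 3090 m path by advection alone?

Hydraulic gradient i = (119.27 − 113.37) / 3090 = 5.9 / 3090 = 0.001909.
Darcy flux q = K · i = 65.10 × 0.001909 = 0.1243 m/day.
Seepage velocity v = q / n_e = 0.1243 / 0.07 = 1.776 m/day.
Travel time t = L / v = 3090 / 1.776 = 1740 days = 4.764 years.

4.76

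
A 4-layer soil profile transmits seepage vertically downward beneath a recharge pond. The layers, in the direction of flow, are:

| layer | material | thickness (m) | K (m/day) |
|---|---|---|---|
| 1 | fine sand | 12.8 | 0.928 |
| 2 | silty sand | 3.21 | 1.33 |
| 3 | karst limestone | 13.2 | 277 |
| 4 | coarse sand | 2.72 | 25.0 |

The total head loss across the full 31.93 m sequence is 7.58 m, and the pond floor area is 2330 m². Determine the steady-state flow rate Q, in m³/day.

Flow is perpendicular to layering, so the layers act in series and the equivalent K is the thickness-weighted harmonic mean.
Total thickness L = 12.8 + 3.21 + 13.2 + 2.72 = 31.93 m.
Σ(b_i/K_i) = 12.8/0.928 + 3.21/1.33 + 13.2/277 + 2.72/25.0 = 16.36 d.
K_eq = L / Σ(b_i/K_i) = 31.93 / 16.36 = 1.951 m/day.
Q = K_eq · A · (Δh/L) = 1.951 × 2330 × (7.58/31.93) = 1079 m³/day.

1080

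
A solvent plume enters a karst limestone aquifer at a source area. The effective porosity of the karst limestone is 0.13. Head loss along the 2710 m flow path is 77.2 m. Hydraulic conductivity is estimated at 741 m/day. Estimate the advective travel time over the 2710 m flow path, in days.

16.7

Hydraulic gradient i = Δh / L = 77.2 / 2710 = 0.02849.
Darcy flux q = K · i = 741.0 × 0.02849 = 21.11 m/day.
Seepage velocity v = q / n_e = 21.11 / 0.13 = 162.4 m/day.
Travel time t = L / v = 2710 / 162.4 = 16.69 days.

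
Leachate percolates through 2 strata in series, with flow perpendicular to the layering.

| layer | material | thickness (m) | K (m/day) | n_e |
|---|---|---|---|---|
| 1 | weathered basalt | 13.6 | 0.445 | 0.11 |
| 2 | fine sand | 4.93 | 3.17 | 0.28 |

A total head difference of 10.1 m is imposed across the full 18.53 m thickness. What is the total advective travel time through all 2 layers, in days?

9.15

With flow normal to the layers, continuity requires the same specific discharge q through every layer.
Σ(b_i/K_i) = 13.6/0.445 + 4.93/3.17 = 32.12 d.
q = Δh / Σ(b_i/K_i) = 10.1 / 32.12 = 0.3145 m/day.
In each layer the seepage velocity is v_i = q/n_i, so the layer transit time is t_i = b_i·n_i / q:
  layer 1 (weathered basalt): t_1 = 13.6 × 0.11 / 0.3145 = 4.757 d
  layer 2 (fine sand): t_2 = 4.93 × 0.28 / 0.3145 = 4.390 d
Total t = Σ t_i = 9.147 days.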